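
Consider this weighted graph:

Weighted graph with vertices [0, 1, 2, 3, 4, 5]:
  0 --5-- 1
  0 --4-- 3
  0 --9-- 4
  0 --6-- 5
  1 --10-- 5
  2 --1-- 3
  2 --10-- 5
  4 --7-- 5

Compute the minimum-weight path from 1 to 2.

Using Dijkstra's algorithm from vertex 1:
Shortest path: 1 -> 0 -> 3 -> 2
Total weight: 5 + 4 + 1 = 10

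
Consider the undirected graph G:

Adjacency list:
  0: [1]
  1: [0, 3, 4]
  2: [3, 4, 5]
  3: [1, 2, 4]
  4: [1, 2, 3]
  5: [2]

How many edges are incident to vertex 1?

Vertex 1 has neighbors [0, 3, 4], so deg(1) = 3.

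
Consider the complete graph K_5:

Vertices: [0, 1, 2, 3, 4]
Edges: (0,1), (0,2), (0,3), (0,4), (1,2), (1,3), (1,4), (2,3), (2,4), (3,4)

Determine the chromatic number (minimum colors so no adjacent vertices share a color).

In K_5, every vertex is adjacent to every other vertex.
Each vertex needs a unique color.
Chromatic number = 5.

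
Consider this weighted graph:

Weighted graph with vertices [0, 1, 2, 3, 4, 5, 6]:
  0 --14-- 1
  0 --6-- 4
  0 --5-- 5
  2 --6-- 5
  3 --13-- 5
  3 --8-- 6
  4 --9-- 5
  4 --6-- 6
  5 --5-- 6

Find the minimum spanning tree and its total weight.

Applying Kruskal's algorithm (sort edges by weight, add if no cycle):
  Add (0,5) w=5
  Add (5,6) w=5
  Add (0,4) w=6
  Add (2,5) w=6
  Skip (4,6) w=6 (creates cycle)
  Add (3,6) w=8
  Skip (4,5) w=9 (creates cycle)
  Skip (3,5) w=13 (creates cycle)
  Add (0,1) w=14
MST weight = 44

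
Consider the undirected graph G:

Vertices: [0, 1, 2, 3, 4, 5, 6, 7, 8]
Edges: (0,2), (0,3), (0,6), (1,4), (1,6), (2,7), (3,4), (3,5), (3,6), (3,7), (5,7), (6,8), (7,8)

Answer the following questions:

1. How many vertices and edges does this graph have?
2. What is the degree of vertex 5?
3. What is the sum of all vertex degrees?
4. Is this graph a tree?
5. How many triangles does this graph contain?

Count: 9 vertices, 13 edges.
Vertex 5 has neighbors [3, 7], degree = 2.
Handshaking lemma: 2 * 13 = 26.
A tree on 9 vertices has 8 edges. This graph has 13 edges (5 extra). Not a tree.
Number of triangles = 2.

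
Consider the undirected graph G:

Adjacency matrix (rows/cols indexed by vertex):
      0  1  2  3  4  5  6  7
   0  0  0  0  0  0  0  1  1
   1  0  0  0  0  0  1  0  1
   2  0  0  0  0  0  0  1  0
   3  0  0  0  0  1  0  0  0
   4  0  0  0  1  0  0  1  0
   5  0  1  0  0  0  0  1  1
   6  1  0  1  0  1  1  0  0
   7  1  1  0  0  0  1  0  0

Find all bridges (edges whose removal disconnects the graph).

A bridge is an edge whose removal increases the number of connected components.
Bridges found: (2,6), (3,4), (4,6)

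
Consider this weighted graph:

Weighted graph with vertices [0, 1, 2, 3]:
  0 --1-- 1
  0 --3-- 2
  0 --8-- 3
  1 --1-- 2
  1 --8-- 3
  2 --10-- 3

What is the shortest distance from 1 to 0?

Using Dijkstra's algorithm from vertex 1:
Shortest path: 1 -> 0
Total weight: 1 = 1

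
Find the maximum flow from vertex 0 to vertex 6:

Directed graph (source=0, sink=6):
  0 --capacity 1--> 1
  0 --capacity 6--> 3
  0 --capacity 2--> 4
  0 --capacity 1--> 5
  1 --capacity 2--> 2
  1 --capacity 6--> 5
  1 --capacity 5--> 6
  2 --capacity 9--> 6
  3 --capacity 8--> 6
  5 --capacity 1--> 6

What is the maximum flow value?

Computing max flow:
  Flow on (0->1): 1/1
  Flow on (0->3): 6/6
  Flow on (0->5): 1/1
  Flow on (1->6): 1/5
  Flow on (3->6): 6/8
  Flow on (5->6): 1/1
Maximum flow = 8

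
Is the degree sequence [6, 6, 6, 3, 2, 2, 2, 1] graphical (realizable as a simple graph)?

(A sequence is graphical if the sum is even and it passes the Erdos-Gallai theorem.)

Sum of degrees = 28. Sum is even but fails Erdos-Gallai. The sequence is NOT graphical.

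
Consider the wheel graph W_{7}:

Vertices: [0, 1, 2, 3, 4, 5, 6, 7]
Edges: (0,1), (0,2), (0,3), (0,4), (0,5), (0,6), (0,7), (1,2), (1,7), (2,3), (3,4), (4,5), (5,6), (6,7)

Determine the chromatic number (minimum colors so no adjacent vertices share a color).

W_{7} = C_{7} plus a hub adjacent to every cycle vertex.
The outer cycle needs 3 colors (odd cycle); the hub is adjacent to all of them so needs a fresh color.
Chromatic number = 3 + 1 = 4.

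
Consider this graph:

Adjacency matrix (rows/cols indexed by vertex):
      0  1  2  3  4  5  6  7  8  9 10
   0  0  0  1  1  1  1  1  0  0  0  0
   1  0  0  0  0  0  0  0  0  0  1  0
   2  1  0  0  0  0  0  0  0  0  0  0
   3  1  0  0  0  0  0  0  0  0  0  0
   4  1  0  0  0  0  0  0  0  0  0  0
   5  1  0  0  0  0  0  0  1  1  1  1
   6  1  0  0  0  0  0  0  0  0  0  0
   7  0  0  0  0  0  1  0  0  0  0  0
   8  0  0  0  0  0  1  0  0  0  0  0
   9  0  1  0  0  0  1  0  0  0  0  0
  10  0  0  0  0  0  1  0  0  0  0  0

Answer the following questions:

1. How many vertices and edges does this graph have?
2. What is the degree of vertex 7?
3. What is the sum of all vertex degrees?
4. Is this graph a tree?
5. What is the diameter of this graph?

Count: 11 vertices, 10 edges.
Vertex 7 has neighbors [5], degree = 1.
Handshaking lemma: 2 * 10 = 20.
A graph is a tree iff it is connected and has exactly n-1 edges. This graph is connected (all 11 vertices in one component) and has 11-1 = 10 edges. It is a tree.
Diameter (longest shortest path) = 4.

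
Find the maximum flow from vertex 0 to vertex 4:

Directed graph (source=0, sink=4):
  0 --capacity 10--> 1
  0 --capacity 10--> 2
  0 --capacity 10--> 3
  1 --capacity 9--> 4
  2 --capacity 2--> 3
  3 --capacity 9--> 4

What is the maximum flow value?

Computing max flow:
  Flow on (0->1): 9/10
  Flow on (0->2): 2/10
  Flow on (0->3): 7/10
  Flow on (1->4): 9/9
  Flow on (2->3): 2/2
  Flow on (3->4): 9/9
Maximum flow = 18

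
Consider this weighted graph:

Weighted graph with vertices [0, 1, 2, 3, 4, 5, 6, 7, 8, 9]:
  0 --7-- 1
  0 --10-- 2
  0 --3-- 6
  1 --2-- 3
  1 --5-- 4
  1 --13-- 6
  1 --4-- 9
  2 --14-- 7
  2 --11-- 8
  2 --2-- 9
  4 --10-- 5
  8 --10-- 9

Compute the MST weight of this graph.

Applying Kruskal's algorithm (sort edges by weight, add if no cycle):
  Add (1,3) w=2
  Add (2,9) w=2
  Add (0,6) w=3
  Add (1,9) w=4
  Add (1,4) w=5
  Add (0,1) w=7
  Skip (0,2) w=10 (creates cycle)
  Add (4,5) w=10
  Add (8,9) w=10
  Skip (2,8) w=11 (creates cycle)
  Skip (1,6) w=13 (creates cycle)
  Add (2,7) w=14
MST weight = 57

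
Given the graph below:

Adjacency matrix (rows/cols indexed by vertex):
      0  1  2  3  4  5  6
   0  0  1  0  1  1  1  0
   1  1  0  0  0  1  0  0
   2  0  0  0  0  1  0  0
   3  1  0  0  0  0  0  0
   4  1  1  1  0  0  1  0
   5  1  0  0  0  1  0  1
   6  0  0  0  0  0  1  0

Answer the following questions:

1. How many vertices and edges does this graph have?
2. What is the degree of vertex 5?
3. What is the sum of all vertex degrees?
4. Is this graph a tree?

Count: 7 vertices, 8 edges.
Vertex 5 has neighbors [0, 4, 6], degree = 3.
Handshaking lemma: 2 * 8 = 16.
A tree on 7 vertices has 6 edges. This graph has 8 edges (2 extra). Not a tree.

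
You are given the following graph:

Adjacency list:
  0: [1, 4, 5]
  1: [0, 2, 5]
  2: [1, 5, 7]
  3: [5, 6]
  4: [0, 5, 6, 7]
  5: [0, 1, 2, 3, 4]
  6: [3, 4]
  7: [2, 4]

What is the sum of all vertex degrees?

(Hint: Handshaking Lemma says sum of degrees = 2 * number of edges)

Count edges: 12 edges.
By Handshaking Lemma: sum of degrees = 2 * 12 = 24.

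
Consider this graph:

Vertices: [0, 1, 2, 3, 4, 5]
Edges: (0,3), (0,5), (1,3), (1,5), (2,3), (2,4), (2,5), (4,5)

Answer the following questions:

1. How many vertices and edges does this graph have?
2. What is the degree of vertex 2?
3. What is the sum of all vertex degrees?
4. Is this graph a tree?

Count: 6 vertices, 8 edges.
Vertex 2 has neighbors [3, 4, 5], degree = 3.
Handshaking lemma: 2 * 8 = 16.
A tree on 6 vertices has 5 edges. This graph has 8 edges (3 extra). Not a tree.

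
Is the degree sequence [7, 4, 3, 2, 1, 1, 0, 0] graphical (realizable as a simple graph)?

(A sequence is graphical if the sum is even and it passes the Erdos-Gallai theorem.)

Sum of degrees = 18. Sum is even but fails Erdos-Gallai. The sequence is NOT graphical.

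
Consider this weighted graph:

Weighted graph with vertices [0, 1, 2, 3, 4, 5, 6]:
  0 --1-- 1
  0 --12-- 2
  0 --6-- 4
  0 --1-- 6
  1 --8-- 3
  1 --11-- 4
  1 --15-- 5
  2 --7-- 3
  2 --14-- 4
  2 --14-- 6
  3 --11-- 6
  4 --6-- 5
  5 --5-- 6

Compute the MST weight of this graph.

Applying Kruskal's algorithm (sort edges by weight, add if no cycle):
  Add (0,6) w=1
  Add (0,1) w=1
  Add (5,6) w=5
  Add (0,4) w=6
  Skip (4,5) w=6 (creates cycle)
  Add (2,3) w=7
  Add (1,3) w=8
  Skip (1,4) w=11 (creates cycle)
  Skip (3,6) w=11 (creates cycle)
  Skip (0,2) w=12 (creates cycle)
  Skip (2,4) w=14 (creates cycle)
  Skip (2,6) w=14 (creates cycle)
  Skip (1,5) w=15 (creates cycle)
MST weight = 28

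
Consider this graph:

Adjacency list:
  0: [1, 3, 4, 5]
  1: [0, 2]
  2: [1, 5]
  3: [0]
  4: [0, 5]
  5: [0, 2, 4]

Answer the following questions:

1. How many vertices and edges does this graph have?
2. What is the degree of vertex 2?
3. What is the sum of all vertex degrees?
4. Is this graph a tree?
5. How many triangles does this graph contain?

Count: 6 vertices, 7 edges.
Vertex 2 has neighbors [1, 5], degree = 2.
Handshaking lemma: 2 * 7 = 14.
A tree on 6 vertices has 5 edges. This graph has 7 edges (2 extra). Not a tree.
Number of triangles = 1.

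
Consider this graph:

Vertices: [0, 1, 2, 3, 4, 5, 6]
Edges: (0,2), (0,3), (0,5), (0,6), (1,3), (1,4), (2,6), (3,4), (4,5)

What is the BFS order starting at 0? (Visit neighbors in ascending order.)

BFS from vertex 0 (neighbors processed in ascending order):
Visit order: 0, 2, 3, 5, 6, 1, 4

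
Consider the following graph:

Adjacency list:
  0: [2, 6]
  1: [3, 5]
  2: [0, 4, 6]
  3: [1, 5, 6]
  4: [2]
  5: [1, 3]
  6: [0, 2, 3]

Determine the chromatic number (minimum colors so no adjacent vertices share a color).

The graph has a maximum clique of size 3 (lower bound on chromatic number).
A valid 3-coloring: {0: 2, 1: 1, 2: 0, 3: 0, 4: 1, 5: 2, 6: 1}.
Chromatic number = 3.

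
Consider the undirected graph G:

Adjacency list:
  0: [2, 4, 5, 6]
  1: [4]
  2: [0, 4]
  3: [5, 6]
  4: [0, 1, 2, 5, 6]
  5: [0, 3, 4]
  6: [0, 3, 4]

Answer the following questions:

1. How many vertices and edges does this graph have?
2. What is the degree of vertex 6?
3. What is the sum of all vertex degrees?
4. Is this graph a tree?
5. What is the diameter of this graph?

Count: 7 vertices, 10 edges.
Vertex 6 has neighbors [0, 3, 4], degree = 3.
Handshaking lemma: 2 * 10 = 20.
A tree on 7 vertices has 6 edges. This graph has 10 edges (4 extra). Not a tree.
Diameter (longest shortest path) = 3.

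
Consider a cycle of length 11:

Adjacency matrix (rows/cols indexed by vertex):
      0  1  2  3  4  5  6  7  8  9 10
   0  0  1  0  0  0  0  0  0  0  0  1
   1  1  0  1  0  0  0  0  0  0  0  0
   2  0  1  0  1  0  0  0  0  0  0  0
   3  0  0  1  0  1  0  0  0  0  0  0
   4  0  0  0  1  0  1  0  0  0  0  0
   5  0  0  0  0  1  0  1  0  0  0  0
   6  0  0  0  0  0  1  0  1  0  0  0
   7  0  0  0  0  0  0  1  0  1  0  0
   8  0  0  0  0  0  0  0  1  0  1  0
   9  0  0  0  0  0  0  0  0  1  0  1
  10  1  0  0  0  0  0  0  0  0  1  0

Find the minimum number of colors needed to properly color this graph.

This is an odd cycle (C_11). Odd cycles are not bipartite (any 2-coloring forces two adjacent vertices to match), and 3 colors suffice.
Chromatic number = 3.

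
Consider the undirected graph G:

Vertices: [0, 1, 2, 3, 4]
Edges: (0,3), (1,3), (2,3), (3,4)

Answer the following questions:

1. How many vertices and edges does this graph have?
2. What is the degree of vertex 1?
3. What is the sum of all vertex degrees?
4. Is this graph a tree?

Count: 5 vertices, 4 edges.
Vertex 1 has neighbors [3], degree = 1.
Handshaking lemma: 2 * 4 = 8.
A graph is a tree iff it is connected and has exactly n-1 edges. This graph is connected (all 5 vertices in one component) and has 5-1 = 4 edges. It is a tree.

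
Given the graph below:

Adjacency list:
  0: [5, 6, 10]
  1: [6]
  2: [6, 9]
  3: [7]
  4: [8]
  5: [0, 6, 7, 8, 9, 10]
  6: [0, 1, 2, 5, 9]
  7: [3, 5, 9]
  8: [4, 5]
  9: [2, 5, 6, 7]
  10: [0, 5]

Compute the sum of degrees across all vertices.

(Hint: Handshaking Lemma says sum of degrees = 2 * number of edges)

Count edges: 15 edges.
By Handshaking Lemma: sum of degrees = 2 * 15 = 30.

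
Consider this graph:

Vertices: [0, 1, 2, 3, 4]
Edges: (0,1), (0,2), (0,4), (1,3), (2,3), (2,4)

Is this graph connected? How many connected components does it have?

Checking connectivity: the graph has 1 connected component(s).
All vertices are reachable from each other. The graph IS connected.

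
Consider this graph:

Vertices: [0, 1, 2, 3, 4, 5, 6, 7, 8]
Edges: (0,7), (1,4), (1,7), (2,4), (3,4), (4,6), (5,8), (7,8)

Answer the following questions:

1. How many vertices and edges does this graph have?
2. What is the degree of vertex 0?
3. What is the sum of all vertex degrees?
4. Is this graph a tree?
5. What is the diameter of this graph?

Count: 9 vertices, 8 edges.
Vertex 0 has neighbors [7], degree = 1.
Handshaking lemma: 2 * 8 = 16.
A graph is a tree iff it is connected and has exactly n-1 edges. This graph is connected (all 9 vertices in one component) and has 9-1 = 8 edges. It is a tree.
Diameter (longest shortest path) = 5.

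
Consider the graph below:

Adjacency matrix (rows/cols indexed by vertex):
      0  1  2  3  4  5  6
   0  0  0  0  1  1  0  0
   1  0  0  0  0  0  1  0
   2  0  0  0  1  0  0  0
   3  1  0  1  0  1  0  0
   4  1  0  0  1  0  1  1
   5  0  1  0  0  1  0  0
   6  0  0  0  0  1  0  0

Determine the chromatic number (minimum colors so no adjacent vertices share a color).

The graph has a maximum clique of size 3 (lower bound on chromatic number).
A valid 3-coloring: {0: 2, 1: 0, 2: 0, 3: 1, 4: 0, 5: 1, 6: 1}.
Chromatic number = 3.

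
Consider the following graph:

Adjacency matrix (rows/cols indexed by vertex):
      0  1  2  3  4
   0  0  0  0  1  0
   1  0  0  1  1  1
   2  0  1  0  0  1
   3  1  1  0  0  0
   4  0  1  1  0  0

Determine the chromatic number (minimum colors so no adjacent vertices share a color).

The graph has a maximum clique of size 3 (lower bound on chromatic number).
A valid 3-coloring: {0: 0, 1: 0, 2: 1, 3: 1, 4: 2}.
Chromatic number = 3.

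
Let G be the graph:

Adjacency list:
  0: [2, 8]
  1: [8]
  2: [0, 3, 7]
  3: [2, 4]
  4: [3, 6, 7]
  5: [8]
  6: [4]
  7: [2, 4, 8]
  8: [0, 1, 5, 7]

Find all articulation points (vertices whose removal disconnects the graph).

An articulation point is a vertex whose removal disconnects the graph.
Articulation points: [4, 8]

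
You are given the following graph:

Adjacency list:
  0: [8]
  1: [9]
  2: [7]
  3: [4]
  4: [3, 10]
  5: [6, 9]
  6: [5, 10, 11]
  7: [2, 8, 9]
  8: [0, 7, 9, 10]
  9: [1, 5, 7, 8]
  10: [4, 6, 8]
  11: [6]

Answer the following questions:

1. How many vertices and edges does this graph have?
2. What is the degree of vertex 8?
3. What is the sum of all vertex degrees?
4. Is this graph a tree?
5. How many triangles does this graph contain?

Count: 12 vertices, 13 edges.
Vertex 8 has neighbors [0, 7, 9, 10], degree = 4.
Handshaking lemma: 2 * 13 = 26.
A tree on 12 vertices has 11 edges. This graph has 13 edges (2 extra). Not a tree.
Number of triangles = 1.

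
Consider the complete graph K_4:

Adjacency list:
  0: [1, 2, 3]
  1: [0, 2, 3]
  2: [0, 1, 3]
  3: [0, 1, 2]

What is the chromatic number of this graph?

In K_4, every vertex is adjacent to every other vertex.
Each vertex needs a unique color.
Chromatic number = 4.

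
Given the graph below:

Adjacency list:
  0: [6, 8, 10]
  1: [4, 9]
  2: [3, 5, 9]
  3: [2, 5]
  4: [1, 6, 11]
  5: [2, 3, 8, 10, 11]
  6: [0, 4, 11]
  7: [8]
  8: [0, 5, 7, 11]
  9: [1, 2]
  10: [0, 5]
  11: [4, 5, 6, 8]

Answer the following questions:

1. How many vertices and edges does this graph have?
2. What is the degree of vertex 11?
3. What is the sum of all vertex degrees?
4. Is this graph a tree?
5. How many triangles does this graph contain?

Count: 12 vertices, 17 edges.
Vertex 11 has neighbors [4, 5, 6, 8], degree = 4.
Handshaking lemma: 2 * 17 = 34.
A tree on 12 vertices has 11 edges. This graph has 17 edges (6 extra). Not a tree.
Number of triangles = 3.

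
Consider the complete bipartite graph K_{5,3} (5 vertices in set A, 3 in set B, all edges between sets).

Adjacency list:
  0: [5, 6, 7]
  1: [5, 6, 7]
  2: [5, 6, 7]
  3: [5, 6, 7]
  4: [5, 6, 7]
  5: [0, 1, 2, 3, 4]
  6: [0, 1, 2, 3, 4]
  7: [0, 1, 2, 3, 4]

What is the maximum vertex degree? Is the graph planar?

Set-A vertices have degree 3; set-B vertices have degree 5. Maximum degree = max(5,3) = 5.
K_{5,3} contains K_{3,3} as a subgraph (since both sides have >= 3 vertices); by Kuratowski's theorem it is not planar.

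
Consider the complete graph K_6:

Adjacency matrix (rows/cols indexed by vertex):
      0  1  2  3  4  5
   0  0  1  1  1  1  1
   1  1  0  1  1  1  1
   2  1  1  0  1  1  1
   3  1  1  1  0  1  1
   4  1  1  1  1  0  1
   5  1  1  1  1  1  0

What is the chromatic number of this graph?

In K_6, every vertex is adjacent to every other vertex.
Each vertex needs a unique color.
Chromatic number = 6.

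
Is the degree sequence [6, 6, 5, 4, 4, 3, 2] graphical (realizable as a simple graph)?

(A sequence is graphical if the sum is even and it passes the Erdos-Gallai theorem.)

Sum of degrees = 30. Sum is even and passes Erdos-Gallai. The sequence IS graphical.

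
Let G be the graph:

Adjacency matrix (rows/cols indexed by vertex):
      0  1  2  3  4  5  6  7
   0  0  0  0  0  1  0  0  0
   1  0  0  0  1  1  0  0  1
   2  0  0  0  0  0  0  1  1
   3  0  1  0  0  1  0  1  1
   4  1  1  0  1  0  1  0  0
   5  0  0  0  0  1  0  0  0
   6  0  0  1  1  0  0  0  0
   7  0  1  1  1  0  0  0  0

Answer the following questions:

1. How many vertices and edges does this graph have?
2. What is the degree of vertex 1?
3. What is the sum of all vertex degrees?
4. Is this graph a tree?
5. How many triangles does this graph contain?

Count: 8 vertices, 10 edges.
Vertex 1 has neighbors [3, 4, 7], degree = 3.
Handshaking lemma: 2 * 10 = 20.
A tree on 8 vertices has 7 edges. This graph has 10 edges (3 extra). Not a tree.
Number of triangles = 2.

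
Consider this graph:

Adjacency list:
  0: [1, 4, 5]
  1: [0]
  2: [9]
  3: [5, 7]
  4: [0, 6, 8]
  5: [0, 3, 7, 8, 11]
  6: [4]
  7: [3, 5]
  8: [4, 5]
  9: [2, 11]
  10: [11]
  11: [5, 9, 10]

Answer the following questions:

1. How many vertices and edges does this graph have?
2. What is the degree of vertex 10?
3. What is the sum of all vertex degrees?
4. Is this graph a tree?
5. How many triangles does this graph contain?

Count: 12 vertices, 13 edges.
Vertex 10 has neighbors [11], degree = 1.
Handshaking lemma: 2 * 13 = 26.
A tree on 12 vertices has 11 edges. This graph has 13 edges (2 extra). Not a tree.
Number of triangles = 1.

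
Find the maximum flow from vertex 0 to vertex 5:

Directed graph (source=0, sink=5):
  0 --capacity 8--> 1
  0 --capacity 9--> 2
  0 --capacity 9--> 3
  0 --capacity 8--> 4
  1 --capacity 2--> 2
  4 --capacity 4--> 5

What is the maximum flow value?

Computing max flow:
  Flow on (0->4): 4/8
  Flow on (4->5): 4/4
Maximum flow = 4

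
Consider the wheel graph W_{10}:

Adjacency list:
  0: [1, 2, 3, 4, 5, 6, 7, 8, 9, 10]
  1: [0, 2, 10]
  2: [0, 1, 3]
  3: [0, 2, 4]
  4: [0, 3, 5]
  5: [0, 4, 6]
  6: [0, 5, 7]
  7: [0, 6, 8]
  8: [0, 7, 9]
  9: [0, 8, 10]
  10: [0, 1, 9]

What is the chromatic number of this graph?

W_{10} = C_{10} plus a hub adjacent to every cycle vertex.
The outer cycle needs 2 colors (even cycle); the hub is adjacent to all of them so needs a fresh color.
Chromatic number = 2 + 1 = 3.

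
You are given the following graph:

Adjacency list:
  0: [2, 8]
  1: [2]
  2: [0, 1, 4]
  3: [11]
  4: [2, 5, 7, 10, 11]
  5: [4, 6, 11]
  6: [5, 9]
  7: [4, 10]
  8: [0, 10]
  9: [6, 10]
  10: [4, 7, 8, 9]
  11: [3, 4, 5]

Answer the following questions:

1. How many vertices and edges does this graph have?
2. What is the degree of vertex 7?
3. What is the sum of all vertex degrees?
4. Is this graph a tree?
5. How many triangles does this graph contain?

Count: 12 vertices, 15 edges.
Vertex 7 has neighbors [4, 10], degree = 2.
Handshaking lemma: 2 * 15 = 30.
A tree on 12 vertices has 11 edges. This graph has 15 edges (4 extra). Not a tree.
Number of triangles = 2.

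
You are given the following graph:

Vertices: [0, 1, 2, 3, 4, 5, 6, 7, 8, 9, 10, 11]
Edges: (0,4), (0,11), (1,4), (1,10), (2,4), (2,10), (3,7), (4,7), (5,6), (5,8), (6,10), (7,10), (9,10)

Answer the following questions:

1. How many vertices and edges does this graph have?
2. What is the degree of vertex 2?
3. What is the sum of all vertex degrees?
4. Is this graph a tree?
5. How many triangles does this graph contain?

Count: 12 vertices, 13 edges.
Vertex 2 has neighbors [4, 10], degree = 2.
Handshaking lemma: 2 * 13 = 26.
A tree on 12 vertices has 11 edges. This graph has 13 edges (2 extra). Not a tree.
Number of triangles = 0.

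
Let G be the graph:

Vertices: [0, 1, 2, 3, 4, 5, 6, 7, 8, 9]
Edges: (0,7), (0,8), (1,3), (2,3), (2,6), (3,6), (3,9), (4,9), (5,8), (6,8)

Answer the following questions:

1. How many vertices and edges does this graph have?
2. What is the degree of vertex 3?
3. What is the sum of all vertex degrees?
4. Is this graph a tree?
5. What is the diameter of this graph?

Count: 10 vertices, 10 edges.
Vertex 3 has neighbors [1, 2, 6, 9], degree = 4.
Handshaking lemma: 2 * 10 = 20.
A tree on 10 vertices has 9 edges. This graph has 10 edges (1 extra). Not a tree.
Diameter (longest shortest path) = 6.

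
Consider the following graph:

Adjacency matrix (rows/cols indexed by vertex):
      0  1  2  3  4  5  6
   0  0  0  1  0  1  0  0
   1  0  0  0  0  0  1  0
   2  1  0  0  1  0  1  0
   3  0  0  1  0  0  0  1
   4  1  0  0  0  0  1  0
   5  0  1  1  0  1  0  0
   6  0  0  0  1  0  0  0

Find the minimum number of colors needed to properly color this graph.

The graph has a maximum clique of size 2 (lower bound on chromatic number).
A valid 2-coloring: {0: 1, 1: 0, 2: 0, 3: 1, 4: 0, 5: 1, 6: 0}.
Chromatic number = 2.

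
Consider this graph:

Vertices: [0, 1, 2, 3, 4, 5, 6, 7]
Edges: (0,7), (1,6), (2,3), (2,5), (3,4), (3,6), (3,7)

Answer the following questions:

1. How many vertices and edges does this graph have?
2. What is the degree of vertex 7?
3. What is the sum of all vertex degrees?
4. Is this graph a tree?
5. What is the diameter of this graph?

Count: 8 vertices, 7 edges.
Vertex 7 has neighbors [0, 3], degree = 2.
Handshaking lemma: 2 * 7 = 14.
A graph is a tree iff it is connected and has exactly n-1 edges. This graph is connected (all 8 vertices in one component) and has 8-1 = 7 edges. It is a tree.
Diameter (longest shortest path) = 4.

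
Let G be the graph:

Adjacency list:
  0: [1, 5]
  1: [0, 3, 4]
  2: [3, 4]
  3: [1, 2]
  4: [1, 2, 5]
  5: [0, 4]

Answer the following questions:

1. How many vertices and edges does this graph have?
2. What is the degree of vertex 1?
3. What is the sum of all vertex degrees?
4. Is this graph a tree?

Count: 6 vertices, 7 edges.
Vertex 1 has neighbors [0, 3, 4], degree = 3.
Handshaking lemma: 2 * 7 = 14.
A tree on 6 vertices has 5 edges. This graph has 7 edges (2 extra). Not a tree.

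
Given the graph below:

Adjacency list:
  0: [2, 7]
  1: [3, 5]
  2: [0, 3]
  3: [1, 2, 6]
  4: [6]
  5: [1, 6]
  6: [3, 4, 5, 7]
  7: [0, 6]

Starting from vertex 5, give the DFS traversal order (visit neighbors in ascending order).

DFS from vertex 5 (neighbors processed in ascending order):
Visit order: 5, 1, 3, 2, 0, 7, 6, 4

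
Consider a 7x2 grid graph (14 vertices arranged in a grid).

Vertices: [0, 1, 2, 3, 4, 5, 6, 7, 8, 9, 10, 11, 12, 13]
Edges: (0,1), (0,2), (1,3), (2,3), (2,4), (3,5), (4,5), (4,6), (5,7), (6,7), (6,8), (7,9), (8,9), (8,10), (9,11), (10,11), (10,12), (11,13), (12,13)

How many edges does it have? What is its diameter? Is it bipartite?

A 7x2 grid has 12 vertical edges and 7 horizontal edges.
Total edges = 12 + 7 = 19.
Diameter = (7-1) + (2-1) = 7 (corner to opposite corner).
Grid graphs are bipartite (checkerboard coloring).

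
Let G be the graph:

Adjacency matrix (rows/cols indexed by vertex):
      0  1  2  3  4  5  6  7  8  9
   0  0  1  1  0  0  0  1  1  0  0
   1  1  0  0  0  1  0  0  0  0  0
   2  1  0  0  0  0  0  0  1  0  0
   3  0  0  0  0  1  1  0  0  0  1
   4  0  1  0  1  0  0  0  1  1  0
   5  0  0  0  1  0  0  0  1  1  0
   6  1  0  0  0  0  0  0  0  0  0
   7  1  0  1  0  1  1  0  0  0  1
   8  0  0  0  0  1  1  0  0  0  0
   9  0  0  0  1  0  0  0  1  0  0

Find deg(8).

Vertex 8 has neighbors [4, 5], so deg(8) = 2.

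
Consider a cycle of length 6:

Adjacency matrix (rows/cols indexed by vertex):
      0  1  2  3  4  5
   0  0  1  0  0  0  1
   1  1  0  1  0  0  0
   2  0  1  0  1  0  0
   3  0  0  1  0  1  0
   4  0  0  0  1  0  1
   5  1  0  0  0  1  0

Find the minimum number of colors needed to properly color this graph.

This is an even cycle (C_6). Even cycles are bipartite.
Chromatic number = 2.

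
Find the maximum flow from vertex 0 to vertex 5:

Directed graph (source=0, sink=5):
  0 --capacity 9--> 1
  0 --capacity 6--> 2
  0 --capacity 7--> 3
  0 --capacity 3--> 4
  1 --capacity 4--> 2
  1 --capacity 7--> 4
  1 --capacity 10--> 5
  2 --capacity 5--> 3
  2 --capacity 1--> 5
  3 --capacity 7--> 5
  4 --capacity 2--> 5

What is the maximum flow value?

Computing max flow:
  Flow on (0->1): 9/9
  Flow on (0->2): 6/6
  Flow on (0->3): 2/7
  Flow on (0->4): 2/3
  Flow on (1->5): 9/10
  Flow on (2->3): 5/5
  Flow on (2->5): 1/1
  Flow on (3->5): 7/7
  Flow on (4->5): 2/2
Maximum flow = 19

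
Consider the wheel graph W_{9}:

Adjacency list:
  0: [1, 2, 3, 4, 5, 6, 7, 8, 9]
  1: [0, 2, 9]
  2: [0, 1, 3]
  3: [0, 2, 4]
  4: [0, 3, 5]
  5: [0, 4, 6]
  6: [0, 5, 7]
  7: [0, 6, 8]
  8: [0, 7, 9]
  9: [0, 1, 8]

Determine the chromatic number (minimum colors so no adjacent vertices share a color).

W_{9} = C_{9} plus a hub adjacent to every cycle vertex.
The outer cycle needs 3 colors (odd cycle); the hub is adjacent to all of them so needs a fresh color.
Chromatic number = 3 + 1 = 4.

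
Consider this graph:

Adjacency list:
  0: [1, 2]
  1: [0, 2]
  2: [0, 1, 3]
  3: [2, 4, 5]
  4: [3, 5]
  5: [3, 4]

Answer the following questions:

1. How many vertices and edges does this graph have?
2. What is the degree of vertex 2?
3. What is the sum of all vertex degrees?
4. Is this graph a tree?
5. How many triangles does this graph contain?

Count: 6 vertices, 7 edges.
Vertex 2 has neighbors [0, 1, 3], degree = 3.
Handshaking lemma: 2 * 7 = 14.
A tree on 6 vertices has 5 edges. This graph has 7 edges (2 extra). Not a tree.
Number of triangles = 2.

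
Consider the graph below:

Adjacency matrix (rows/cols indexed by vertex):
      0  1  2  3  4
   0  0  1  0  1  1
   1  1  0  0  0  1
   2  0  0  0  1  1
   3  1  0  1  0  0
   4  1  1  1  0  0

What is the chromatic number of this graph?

The graph has a maximum clique of size 3 (lower bound on chromatic number).
A valid 3-coloring: {0: 0, 1: 2, 2: 0, 3: 1, 4: 1}.
Chromatic number = 3.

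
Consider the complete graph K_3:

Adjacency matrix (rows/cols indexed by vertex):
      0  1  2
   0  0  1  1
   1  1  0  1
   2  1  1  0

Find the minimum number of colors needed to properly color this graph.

In K_3, every vertex is adjacent to every other vertex.
Each vertex needs a unique color.
Chromatic number = 3.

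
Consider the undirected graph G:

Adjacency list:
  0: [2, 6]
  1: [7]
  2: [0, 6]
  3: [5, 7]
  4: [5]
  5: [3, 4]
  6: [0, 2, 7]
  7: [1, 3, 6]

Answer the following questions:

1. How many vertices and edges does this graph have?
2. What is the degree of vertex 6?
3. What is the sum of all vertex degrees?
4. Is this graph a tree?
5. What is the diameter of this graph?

Count: 8 vertices, 8 edges.
Vertex 6 has neighbors [0, 2, 7], degree = 3.
Handshaking lemma: 2 * 8 = 16.
A tree on 8 vertices has 7 edges. This graph has 8 edges (1 extra). Not a tree.
Diameter (longest shortest path) = 5.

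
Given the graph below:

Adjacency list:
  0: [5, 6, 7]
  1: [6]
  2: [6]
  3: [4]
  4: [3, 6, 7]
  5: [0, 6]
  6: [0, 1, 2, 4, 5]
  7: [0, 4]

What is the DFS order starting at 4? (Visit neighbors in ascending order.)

DFS from vertex 4 (neighbors processed in ascending order):
Visit order: 4, 3, 6, 0, 5, 7, 1, 2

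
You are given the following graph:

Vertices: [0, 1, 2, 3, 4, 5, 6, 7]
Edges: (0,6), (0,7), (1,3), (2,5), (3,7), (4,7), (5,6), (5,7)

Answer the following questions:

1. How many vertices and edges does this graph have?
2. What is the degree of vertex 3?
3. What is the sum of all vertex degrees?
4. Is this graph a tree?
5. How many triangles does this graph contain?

Count: 8 vertices, 8 edges.
Vertex 3 has neighbors [1, 7], degree = 2.
Handshaking lemma: 2 * 8 = 16.
A tree on 8 vertices has 7 edges. This graph has 8 edges (1 extra). Not a tree.
Number of triangles = 0.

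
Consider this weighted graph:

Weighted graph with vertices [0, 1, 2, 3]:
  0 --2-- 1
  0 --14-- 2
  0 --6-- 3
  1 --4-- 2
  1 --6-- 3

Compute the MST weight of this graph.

Applying Kruskal's algorithm (sort edges by weight, add if no cycle):
  Add (0,1) w=2
  Add (1,2) w=4
  Add (0,3) w=6
  Skip (1,3) w=6 (creates cycle)
  Skip (0,2) w=14 (creates cycle)
MST weight = 12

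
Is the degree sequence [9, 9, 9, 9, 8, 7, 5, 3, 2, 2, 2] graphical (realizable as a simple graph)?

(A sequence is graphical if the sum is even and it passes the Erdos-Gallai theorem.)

Sum of degrees = 65. Sum is odd, so the sequence is NOT graphical.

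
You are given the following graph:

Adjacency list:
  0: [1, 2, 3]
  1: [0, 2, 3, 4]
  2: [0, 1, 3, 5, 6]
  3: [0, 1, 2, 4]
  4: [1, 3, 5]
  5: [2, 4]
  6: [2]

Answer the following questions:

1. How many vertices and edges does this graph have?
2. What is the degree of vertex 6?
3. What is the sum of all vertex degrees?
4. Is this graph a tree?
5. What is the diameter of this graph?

Count: 7 vertices, 11 edges.
Vertex 6 has neighbors [2], degree = 1.
Handshaking lemma: 2 * 11 = 22.
A tree on 7 vertices has 6 edges. This graph has 11 edges (5 extra). Not a tree.
Diameter (longest shortest path) = 3.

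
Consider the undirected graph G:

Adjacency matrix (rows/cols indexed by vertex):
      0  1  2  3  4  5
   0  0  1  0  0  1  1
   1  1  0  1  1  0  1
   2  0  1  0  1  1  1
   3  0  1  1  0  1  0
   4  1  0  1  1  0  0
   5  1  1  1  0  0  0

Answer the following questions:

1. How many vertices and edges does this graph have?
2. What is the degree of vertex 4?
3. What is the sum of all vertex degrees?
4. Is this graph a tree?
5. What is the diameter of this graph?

Count: 6 vertices, 10 edges.
Vertex 4 has neighbors [0, 2, 3], degree = 3.
Handshaking lemma: 2 * 10 = 20.
A tree on 6 vertices has 5 edges. This graph has 10 edges (5 extra). Not a tree.
Diameter (longest shortest path) = 2.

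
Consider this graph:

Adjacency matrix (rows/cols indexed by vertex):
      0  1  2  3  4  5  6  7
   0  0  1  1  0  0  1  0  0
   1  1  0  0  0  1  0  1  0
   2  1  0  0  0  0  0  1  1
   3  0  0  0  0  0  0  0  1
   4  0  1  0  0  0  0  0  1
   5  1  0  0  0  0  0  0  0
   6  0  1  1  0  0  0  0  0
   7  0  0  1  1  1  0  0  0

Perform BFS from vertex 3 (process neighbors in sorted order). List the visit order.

BFS from vertex 3 (neighbors processed in ascending order):
Visit order: 3, 7, 2, 4, 0, 6, 1, 5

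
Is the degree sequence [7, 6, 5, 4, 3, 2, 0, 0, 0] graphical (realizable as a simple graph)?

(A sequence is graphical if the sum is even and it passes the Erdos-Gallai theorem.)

Sum of degrees = 27. Sum is odd, so the sequence is NOT graphical.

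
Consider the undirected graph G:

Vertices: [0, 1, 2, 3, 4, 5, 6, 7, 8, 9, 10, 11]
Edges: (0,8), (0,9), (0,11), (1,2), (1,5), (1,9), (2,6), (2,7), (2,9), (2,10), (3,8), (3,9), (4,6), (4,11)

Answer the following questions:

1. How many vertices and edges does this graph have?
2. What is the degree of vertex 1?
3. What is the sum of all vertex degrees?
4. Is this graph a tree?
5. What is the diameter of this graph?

Count: 12 vertices, 14 edges.
Vertex 1 has neighbors [2, 5, 9], degree = 3.
Handshaking lemma: 2 * 14 = 28.
A tree on 12 vertices has 11 edges. This graph has 14 edges (3 extra). Not a tree.
Diameter (longest shortest path) = 4.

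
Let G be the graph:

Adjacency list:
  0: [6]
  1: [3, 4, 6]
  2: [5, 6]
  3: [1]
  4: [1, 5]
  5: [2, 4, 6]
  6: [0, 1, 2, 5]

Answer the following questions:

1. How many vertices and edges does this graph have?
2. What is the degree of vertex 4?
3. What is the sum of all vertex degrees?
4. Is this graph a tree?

Count: 7 vertices, 8 edges.
Vertex 4 has neighbors [1, 5], degree = 2.
Handshaking lemma: 2 * 8 = 16.
A tree on 7 vertices has 6 edges. This graph has 8 edges (2 extra). Not a tree.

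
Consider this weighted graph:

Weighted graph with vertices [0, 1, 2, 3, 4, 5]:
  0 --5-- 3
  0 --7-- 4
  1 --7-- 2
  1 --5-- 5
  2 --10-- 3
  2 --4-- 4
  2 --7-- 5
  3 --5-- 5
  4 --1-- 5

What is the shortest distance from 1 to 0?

Using Dijkstra's algorithm from vertex 1:
Shortest path: 1 -> 5 -> 4 -> 0
Total weight: 5 + 1 + 7 = 13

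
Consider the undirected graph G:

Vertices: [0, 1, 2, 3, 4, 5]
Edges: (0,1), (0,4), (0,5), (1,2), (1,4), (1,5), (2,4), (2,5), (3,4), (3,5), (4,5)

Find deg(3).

Vertex 3 has neighbors [4, 5], so deg(3) = 2.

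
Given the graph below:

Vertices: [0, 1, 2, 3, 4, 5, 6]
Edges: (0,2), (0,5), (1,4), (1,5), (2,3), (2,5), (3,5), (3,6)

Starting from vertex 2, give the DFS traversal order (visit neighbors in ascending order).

DFS from vertex 2 (neighbors processed in ascending order):
Visit order: 2, 0, 5, 1, 4, 3, 6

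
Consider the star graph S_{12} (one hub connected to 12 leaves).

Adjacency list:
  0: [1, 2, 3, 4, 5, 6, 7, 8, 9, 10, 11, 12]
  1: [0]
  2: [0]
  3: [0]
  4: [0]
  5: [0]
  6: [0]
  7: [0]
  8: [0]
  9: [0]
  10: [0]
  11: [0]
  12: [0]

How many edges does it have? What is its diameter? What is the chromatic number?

Star graph S_{12}: the hub connects to all 12 leaves.
Edges = 12.
Diameter = 2 (any leaf to hub is 1, leaf to leaf through hub is 2).
Star graphs are bipartite (hub vs leaves), so chromatic number = 2.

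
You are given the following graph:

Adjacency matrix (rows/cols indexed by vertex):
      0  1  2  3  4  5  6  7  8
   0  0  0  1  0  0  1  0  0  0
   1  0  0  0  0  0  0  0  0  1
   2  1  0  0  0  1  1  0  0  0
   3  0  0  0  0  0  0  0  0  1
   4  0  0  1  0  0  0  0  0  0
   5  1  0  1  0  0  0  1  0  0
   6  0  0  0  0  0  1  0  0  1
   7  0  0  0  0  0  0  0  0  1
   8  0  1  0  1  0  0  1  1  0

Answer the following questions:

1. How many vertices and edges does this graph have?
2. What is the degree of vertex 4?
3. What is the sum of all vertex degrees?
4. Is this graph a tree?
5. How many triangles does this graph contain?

Count: 9 vertices, 9 edges.
Vertex 4 has neighbors [2], degree = 1.
Handshaking lemma: 2 * 9 = 18.
A tree on 9 vertices has 8 edges. This graph has 9 edges (1 extra). Not a tree.
Number of triangles = 1.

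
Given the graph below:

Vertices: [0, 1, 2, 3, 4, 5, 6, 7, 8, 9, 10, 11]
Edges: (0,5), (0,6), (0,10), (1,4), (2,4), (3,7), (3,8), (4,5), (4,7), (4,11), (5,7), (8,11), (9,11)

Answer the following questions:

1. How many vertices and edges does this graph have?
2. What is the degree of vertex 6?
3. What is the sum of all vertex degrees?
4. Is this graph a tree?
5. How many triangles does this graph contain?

Count: 12 vertices, 13 edges.
Vertex 6 has neighbors [0], degree = 1.
Handshaking lemma: 2 * 13 = 26.
A tree on 12 vertices has 11 edges. This graph has 13 edges (2 extra). Not a tree.
Number of triangles = 1.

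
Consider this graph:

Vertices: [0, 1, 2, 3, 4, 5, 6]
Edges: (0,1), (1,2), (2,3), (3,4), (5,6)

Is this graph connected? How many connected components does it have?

Checking connectivity: the graph has 2 connected component(s).
Components: [[0, 1, 2, 3, 4], [5, 6]]. The graph is NOT connected.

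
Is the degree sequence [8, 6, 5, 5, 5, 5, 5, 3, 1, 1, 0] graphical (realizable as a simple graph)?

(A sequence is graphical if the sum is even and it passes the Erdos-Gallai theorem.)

Sum of degrees = 44. Sum is even and passes Erdos-Gallai. The sequence IS graphical.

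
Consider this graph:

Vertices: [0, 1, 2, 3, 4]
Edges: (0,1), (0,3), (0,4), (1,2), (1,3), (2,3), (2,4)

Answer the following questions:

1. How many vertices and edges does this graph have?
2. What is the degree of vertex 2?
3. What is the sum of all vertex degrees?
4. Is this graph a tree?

Count: 5 vertices, 7 edges.
Vertex 2 has neighbors [1, 3, 4], degree = 3.
Handshaking lemma: 2 * 7 = 14.
A tree on 5 vertices has 4 edges. This graph has 7 edges (3 extra). Not a tree.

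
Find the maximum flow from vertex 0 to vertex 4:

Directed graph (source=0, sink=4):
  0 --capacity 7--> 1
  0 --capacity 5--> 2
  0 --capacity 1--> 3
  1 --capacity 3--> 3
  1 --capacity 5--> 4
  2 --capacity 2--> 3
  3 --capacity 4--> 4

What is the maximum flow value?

Computing max flow:
  Flow on (0->1): 6/7
  Flow on (0->2): 2/5
  Flow on (0->3): 1/1
  Flow on (1->3): 1/3
  Flow on (1->4): 5/5
  Flow on (2->3): 2/2
  Flow on (3->4): 4/4
Maximum flow = 9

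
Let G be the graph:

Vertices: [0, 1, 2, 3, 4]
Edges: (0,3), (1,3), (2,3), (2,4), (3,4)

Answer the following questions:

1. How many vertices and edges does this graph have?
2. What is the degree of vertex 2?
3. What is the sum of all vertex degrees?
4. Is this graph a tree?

Count: 5 vertices, 5 edges.
Vertex 2 has neighbors [3, 4], degree = 2.
Handshaking lemma: 2 * 5 = 10.
A tree on 5 vertices has 4 edges. This graph has 5 edges (1 extra). Not a tree.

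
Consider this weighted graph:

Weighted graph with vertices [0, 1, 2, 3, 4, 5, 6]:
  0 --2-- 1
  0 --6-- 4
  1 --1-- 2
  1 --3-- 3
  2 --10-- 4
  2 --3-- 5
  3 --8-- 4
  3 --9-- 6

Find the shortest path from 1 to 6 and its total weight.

Using Dijkstra's algorithm from vertex 1:
Shortest path: 1 -> 3 -> 6
Total weight: 3 + 9 = 12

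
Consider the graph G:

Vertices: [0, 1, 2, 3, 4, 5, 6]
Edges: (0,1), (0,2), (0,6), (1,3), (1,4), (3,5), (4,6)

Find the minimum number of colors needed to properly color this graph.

The graph has a maximum clique of size 2 (lower bound on chromatic number).
A valid 2-coloring: {0: 0, 1: 1, 2: 1, 3: 0, 4: 0, 5: 1, 6: 1}.
Chromatic number = 2.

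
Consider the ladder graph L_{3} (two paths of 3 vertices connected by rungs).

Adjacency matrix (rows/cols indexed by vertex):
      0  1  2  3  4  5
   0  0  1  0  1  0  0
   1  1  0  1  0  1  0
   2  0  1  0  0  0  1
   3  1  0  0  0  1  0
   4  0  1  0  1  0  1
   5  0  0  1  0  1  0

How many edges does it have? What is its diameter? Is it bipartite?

Ladder graph L_{3}: 3 rungs + 2 * (3-1) path edges = 3 + 4 = 7 edges.
Diameter = 3.
Ladder graphs are bipartite (alternating coloring along each path).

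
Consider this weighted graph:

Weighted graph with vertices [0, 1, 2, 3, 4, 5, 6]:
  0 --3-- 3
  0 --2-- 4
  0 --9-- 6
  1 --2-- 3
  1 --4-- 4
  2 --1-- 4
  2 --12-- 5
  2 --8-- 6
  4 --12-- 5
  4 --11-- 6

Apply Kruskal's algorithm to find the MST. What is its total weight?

Applying Kruskal's algorithm (sort edges by weight, add if no cycle):
  Add (2,4) w=1
  Add (0,4) w=2
  Add (1,3) w=2
  Add (0,3) w=3
  Skip (1,4) w=4 (creates cycle)
  Add (2,6) w=8
  Skip (0,6) w=9 (creates cycle)
  Skip (4,6) w=11 (creates cycle)
  Add (2,5) w=12
  Skip (4,5) w=12 (creates cycle)
MST weight = 28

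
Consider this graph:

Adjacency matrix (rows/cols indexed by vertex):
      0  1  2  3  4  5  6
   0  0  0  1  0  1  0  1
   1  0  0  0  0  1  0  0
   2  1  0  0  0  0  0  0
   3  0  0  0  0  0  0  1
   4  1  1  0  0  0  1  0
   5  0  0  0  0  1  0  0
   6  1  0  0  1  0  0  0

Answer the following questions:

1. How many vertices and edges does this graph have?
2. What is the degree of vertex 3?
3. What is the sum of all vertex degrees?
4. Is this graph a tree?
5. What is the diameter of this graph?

Count: 7 vertices, 6 edges.
Vertex 3 has neighbors [6], degree = 1.
Handshaking lemma: 2 * 6 = 12.
A graph is a tree iff it is connected and has exactly n-1 edges. This graph is connected (all 7 vertices in one component) and has 7-1 = 6 edges. It is a tree.
Diameter (longest shortest path) = 4.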